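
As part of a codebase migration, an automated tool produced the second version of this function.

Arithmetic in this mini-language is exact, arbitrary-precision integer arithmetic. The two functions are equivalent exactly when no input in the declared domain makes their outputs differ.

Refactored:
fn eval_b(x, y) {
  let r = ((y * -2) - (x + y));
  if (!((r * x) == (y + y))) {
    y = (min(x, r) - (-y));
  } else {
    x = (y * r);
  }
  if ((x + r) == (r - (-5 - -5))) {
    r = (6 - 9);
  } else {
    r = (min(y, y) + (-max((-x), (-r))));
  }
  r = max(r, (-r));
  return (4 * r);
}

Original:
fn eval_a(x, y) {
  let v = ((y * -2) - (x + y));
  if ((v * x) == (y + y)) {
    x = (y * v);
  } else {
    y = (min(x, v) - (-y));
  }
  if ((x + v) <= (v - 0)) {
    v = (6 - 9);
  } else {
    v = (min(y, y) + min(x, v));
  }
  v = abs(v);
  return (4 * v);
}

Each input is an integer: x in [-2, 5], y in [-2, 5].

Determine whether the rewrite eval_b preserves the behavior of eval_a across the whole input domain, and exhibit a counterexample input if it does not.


Not equivalent: x=-2, y=-2 separates them (12 vs 24).
eval_a: v := 8 | ((v * x) == (y + y)): false | y := -4 | ((x + v) <= (v - 0)): true | v := -3 | v := 3 | result 12
eval_b: r := 8 | (!((r * x) == (y + y))): true | y := -4 | ((x + r) == (r - (-5 - -5))): false | r := -6 | r := 6 | result 24
verdict: not equivalent; witness: x=-2, y=-2


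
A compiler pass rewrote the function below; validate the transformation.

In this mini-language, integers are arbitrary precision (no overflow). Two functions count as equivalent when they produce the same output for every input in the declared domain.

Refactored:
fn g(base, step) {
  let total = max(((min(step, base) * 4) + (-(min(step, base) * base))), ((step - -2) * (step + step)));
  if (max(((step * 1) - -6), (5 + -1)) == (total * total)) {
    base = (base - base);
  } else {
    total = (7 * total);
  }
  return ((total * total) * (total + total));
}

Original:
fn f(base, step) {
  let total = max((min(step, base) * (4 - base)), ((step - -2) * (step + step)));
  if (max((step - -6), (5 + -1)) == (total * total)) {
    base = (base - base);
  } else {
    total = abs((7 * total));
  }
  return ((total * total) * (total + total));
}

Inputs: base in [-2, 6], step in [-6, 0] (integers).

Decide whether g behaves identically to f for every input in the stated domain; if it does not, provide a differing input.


These are not equivalent — on base=-2, step=-1 the outputs split (5488 vs -5488).
f: total = -2; (max((step - -6), (5 + -1)) == (total * total)) -> false; total = 14; return 5488
g: total = -2; (max(((step * 1) - -6), (5 + -1)) == (total * total)) -> false; total = -14; return -5488
verdict: not equivalent; witness: base=-2, step=-1


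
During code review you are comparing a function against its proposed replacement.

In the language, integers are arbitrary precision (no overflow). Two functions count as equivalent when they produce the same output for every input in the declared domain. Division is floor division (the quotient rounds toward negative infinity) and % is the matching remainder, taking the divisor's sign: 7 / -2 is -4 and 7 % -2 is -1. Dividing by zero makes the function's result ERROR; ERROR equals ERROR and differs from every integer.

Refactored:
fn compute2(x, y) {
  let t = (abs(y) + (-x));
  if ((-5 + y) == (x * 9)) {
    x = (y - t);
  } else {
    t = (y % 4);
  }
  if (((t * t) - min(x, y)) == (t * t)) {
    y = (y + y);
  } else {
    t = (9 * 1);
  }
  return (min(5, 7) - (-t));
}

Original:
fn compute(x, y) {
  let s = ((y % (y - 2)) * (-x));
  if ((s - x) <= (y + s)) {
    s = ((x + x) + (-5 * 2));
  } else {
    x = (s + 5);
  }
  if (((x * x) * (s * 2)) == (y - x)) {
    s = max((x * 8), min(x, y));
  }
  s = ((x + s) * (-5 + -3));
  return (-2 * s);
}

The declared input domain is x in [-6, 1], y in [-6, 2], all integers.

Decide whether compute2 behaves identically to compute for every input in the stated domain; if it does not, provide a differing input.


These are not equivalent — on x=-6, y=-6 the outputs split (-1072 vs 14).
compute: s = -36; ((s - x) <= (y + s)) -> false; x = -31; (((x * x) * (s * 2)) == (y - x)) -> false; s = 536; return -1072
compute2: t = 12; ((-5 + y) == (x * 9)) -> false; t = 2; (((t * t) - min(x, y)) == (t * t)) -> false; t = 9; return 14
verdict: not equivalent; witness: x=-6, y=-6


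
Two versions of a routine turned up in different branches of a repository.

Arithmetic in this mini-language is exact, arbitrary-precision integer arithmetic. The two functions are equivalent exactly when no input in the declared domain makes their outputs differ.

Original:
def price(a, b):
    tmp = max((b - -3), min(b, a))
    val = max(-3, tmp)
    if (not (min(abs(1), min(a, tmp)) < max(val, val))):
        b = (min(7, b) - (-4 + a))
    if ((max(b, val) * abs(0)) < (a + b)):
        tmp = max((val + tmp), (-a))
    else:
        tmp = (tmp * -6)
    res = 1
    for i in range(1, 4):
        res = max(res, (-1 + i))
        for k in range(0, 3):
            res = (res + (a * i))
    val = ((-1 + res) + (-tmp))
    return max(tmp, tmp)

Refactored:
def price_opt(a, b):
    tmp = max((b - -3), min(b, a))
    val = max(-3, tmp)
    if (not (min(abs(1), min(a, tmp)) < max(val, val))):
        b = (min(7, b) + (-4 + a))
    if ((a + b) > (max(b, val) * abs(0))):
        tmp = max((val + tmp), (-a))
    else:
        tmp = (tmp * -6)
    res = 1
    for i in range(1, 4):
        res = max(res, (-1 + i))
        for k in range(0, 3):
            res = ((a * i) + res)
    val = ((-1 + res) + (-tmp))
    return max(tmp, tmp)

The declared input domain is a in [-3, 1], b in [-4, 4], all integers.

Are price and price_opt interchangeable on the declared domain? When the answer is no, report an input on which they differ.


There is a counterexample at a=1, b=-2: 2 on one side, -6 on the other.
price: tmp = 1; val = 1; (not (min(abs(1), min(a, tmp)) < max(val, val))) -> true; b = 1; ((max(b, val) * abs(0)) < (a + b)) -> true; tmp = 2; res = 1; [i=1]; res = 1; [k=0]; res = 2; [k=1]; res = 3; [k=2]; res = 4; [i=2]; res = 4; [k=0]; res = 6; [k=1]; res = 8; [k=2]; res = 10; [i=3]; res = 10; [k=0]; res = 13; [k=1]; res = 16; [k=2]; res = 19; val = 16; return 2
price_opt: tmp = 1; val = 1; (not (min(abs(1), min(a, tmp)) < max(val, val))) -> true; b = -5; ((a + b) > (max(b, val) * abs(0))) -> false; tmp = -6; res = 1; [i=1]; res = 1; [k=0]; res = 2; [k=1]; res = 3; [k=2]; res = 4; [i=2]; res = 4; [k=0]; res = 6; [k=1]; res = 8; [k=2]; res = 10; [i=3]; res = 10; [k=0]; res = 13; [k=1]; res = 16; [k=2]; res = 19; val = 24; return -6
verdict: not equivalent; witness: a=1, b=-2


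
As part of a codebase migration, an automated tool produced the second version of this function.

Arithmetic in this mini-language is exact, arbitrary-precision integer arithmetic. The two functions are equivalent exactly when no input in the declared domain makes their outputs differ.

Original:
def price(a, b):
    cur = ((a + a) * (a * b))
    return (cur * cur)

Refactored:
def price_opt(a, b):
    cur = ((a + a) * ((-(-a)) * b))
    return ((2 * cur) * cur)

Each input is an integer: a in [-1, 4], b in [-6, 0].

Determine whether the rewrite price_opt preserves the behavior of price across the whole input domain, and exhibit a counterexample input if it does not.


At a=-1, b=-6: price gives 144, price_opt gives 288.
verdict: not equivalent; witness: a=-1, b=-6


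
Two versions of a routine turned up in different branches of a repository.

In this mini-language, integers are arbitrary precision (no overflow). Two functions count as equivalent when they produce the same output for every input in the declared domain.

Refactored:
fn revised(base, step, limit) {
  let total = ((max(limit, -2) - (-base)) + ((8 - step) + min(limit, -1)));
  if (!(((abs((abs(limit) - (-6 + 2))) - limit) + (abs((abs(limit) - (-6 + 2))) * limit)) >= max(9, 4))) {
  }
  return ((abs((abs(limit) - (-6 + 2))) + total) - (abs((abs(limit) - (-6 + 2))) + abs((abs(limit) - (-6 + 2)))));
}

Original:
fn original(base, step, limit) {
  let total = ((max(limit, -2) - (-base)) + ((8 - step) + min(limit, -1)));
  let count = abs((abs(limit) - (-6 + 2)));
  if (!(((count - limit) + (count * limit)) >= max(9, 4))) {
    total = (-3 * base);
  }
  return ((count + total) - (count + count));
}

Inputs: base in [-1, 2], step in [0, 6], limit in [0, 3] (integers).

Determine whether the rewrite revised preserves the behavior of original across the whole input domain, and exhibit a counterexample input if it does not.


The rewrite breaks on base=-1, step=0, limit=0, where the results are -1 and 2.
original: total=6, then count=4, then (!(((count - limit) + (count * limit)) >= max(9, 4))) is true, then total=3, then returns -1
revised: total=6, then (!(((abs((abs(limit) - (-6 + 2))) - limit) + (abs((abs(limit) - (-6 + 2))) * limit)) >= max(9, 4))) is true, then returns 2
verdict: not equivalent; witness: base=-1, step=0, limit=0


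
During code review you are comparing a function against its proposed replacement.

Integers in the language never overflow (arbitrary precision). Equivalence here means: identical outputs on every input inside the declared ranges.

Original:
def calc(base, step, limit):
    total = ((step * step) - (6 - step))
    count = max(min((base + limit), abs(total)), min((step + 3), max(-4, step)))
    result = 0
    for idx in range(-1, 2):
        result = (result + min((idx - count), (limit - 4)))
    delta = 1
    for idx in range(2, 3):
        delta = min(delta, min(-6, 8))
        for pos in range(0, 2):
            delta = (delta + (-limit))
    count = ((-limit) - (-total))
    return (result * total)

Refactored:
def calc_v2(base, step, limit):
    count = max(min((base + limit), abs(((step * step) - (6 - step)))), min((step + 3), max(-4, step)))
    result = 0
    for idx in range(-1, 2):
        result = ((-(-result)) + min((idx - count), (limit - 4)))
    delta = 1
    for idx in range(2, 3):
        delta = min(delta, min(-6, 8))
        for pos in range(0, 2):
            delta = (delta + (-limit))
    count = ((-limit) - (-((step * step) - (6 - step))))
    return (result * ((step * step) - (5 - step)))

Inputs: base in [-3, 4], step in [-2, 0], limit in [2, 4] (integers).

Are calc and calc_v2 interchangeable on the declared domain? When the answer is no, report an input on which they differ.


These are not equivalent — on base=-3, step=-2, limit=2 the outputs split (24 vs 18).
calc: total = -4; count = -1; result = 0; [idx=-1]; result = -2; [idx=0]; result = -4; [idx=1]; result = -6; delta = 1; [idx=2]; delta = -6; [pos=0]; delta = -8; [pos=1]; delta = -10; count = -6; return 24
calc_v2: count = -1; result = 0; [idx=-1]; result = -2; [idx=0]; result = -4; [idx=1]; result = -6; delta = 1; [idx=2]; delta = -6; [pos=0]; delta = -8; [pos=1]; delta = -10; count = -6; return 18
verdict: not equivalent; witness: base=-3, step=-2, limit=2


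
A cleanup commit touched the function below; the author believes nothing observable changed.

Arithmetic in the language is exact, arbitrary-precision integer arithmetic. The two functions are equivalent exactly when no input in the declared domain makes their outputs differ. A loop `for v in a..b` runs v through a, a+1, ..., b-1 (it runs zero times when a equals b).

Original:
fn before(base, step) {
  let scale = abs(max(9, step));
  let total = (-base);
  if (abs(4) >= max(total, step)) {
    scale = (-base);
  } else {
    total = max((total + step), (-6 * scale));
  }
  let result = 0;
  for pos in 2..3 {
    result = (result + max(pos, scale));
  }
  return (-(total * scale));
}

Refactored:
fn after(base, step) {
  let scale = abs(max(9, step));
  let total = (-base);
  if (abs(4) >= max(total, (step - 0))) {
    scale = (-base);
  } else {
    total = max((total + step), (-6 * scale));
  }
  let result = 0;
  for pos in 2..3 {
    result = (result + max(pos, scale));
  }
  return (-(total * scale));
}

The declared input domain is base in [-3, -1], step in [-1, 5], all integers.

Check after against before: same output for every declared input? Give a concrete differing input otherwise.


The two are interchangeable: arithmetic usage differs; and constant usage differs, and every declared input agrees.
One worked example (base=-2, step=0) — before: scale := 9 | total := 2 | (abs(4) >= max(total, step)): true | scale := 2 | result := 0 | iter pos=2: | result := 2 | result -4; after: scale := 9 | total := 2 | (abs(4) >= max(total, (step - 0))): true | scale := 2 | result := 0 | iter pos=2: | result := 2 | result -4; agreement on -4.
Checked all 21 inputs in the declared domain: the outputs agree on every one.
verdict: equivalent


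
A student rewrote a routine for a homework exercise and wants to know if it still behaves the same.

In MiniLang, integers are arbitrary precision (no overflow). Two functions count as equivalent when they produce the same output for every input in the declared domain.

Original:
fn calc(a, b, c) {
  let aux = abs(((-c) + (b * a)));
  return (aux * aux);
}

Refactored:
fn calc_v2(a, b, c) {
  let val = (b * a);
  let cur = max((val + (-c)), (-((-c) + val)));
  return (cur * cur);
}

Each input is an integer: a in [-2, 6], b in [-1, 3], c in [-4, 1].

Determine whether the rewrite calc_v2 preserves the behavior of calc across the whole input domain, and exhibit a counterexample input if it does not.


Behavior is preserved: although statement counts differ, plus local variable names differ, plus arithmetic usage differs, plus min/max/abs usage differs, the outputs never diverge.
Tracing a=5, b=0, c=-1: calc: aux = 1; return 1 | calc_v2: val = 0; cur = 1; return 1 — matching result 1.
Every one of the 270 inputs gives matching results.
verdict: equivalent


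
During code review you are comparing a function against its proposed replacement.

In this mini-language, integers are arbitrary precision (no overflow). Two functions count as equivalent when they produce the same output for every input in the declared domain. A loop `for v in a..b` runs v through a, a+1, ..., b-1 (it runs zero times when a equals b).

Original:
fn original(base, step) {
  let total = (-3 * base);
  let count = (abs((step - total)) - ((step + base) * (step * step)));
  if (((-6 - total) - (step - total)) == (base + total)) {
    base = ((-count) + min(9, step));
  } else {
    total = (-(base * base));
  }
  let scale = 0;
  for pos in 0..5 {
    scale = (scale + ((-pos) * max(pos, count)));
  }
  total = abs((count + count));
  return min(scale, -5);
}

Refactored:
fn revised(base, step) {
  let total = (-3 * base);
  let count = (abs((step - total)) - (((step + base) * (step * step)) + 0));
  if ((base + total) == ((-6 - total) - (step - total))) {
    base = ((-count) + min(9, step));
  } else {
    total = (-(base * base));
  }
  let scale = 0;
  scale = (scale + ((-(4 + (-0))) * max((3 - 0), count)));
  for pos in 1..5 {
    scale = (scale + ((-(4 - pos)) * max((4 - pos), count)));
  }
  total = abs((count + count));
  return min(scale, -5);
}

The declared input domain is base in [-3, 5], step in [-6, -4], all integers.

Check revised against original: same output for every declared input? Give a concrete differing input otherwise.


Run the pair on base=5, step=-4.
original: total := -15 | count := -5 | (((-6 - total) - (step - total)) == (base + total)): false | total := -25 | scale := 0 | iter pos=0: | scale := 0 | iter pos=1: | scale := -1 | iter pos=2: | scale := -5 | iter pos=3: | scale := -14 | iter pos=4: | scale := -30 | total := 10 | result -30
revised: total := -15 | count := -5 | ((base + total) == ((-6 - total) - (step - total))): false | total := -25 | scale := 0 | scale := -12 | iter pos=1: | scale := -21 | iter pos=2: | scale := -25 | iter pos=3: | scale := -26 | iter pos=4: | scale := -26 | total := 10 | result -26
-30 and -26 differ, so these are not the same function on this domain.
verdict: not equivalent; witness: base=5, step=-4


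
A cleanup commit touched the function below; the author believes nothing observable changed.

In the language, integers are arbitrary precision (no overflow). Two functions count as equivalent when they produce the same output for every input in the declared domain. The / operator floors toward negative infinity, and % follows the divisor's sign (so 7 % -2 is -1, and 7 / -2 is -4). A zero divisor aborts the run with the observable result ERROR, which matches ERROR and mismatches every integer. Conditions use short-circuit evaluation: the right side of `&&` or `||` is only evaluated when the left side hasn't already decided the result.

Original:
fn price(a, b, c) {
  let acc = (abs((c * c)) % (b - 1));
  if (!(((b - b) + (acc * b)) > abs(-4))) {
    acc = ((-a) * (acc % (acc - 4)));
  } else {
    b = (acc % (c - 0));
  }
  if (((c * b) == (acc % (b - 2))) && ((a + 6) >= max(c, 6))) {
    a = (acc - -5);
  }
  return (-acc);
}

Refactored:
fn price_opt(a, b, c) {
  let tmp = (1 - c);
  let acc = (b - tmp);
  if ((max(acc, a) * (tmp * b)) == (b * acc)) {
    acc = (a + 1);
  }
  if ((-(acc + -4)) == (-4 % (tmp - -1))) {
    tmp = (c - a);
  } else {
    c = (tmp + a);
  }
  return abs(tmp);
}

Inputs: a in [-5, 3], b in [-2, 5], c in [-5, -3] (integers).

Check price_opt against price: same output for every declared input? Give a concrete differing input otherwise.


Consider the input a=-5, b=-2, c=-5.
price: acc becomes -2; next (!(((b - b) + (acc * b)) > abs(-4))) evaluates to true; next acc becomes -10; next (((c * b) == (acc % (b - 2))) && ((a + 6) >= max(c, 6))) evaluates to false; next final value 10
price_opt: tmp becomes 6; next acc becomes -8; next ((max(acc, a) * (tmp * b)) == (b * acc)) evaluates to false; next ((-(acc + -4)) == (-4 % (tmp - -1))) evaluates to false; next c becomes 1; next final value 6
10 != 6, so the rewrite changes behavior.
verdict: not equivalent; witness: a=-5, b=-2, c=-5


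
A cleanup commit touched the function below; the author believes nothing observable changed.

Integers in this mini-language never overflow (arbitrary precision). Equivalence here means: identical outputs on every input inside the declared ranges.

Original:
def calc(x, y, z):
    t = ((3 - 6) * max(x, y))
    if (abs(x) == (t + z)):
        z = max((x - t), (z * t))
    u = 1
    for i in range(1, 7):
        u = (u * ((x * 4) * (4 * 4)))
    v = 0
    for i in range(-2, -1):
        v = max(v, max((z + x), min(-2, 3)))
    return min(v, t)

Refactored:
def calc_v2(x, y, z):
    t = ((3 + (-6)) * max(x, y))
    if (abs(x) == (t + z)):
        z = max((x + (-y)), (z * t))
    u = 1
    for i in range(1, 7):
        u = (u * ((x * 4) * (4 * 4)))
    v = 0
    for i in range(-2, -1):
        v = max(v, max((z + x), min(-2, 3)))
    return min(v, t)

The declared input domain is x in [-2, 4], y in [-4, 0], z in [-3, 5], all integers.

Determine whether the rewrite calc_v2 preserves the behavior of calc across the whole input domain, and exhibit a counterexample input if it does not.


Run the pair on x=-1, y=-4, z=-2.
calc: t becomes 3; next (abs(x) == (t + z)) evaluates to true; next z becomes -4; next u becomes 1; next at i=1:; next u becomes -64; next at i=2:; next u becomes 4096; next at i=3:; next u becomes -262144; next at i=4:; next u becomes 16777216; next at i=5:; next u becomes -1073741824; next at i=6:; next u becomes 68719476736; next v becomes 0; next at i=-2:; next v becomes 0; next final value 0
calc_v2: t becomes 3; next (abs(x) == (t + z)) evaluates to true; next z becomes 3; next u becomes 1; next at i=1:; next u becomes -64; next at i=2:; next u becomes 4096; next at i=3:; next u becomes -262144; next at i=4:; next u becomes 16777216; next at i=5:; next u becomes -1073741824; next at i=6:; next u becomes 68719476736; next v becomes 0; next at i=-2:; next v becomes 2; next final value 2
0 vs 2 — the two versions disagree here.
verdict: not equivalent; witness: x=-1, y=-4, z=-2


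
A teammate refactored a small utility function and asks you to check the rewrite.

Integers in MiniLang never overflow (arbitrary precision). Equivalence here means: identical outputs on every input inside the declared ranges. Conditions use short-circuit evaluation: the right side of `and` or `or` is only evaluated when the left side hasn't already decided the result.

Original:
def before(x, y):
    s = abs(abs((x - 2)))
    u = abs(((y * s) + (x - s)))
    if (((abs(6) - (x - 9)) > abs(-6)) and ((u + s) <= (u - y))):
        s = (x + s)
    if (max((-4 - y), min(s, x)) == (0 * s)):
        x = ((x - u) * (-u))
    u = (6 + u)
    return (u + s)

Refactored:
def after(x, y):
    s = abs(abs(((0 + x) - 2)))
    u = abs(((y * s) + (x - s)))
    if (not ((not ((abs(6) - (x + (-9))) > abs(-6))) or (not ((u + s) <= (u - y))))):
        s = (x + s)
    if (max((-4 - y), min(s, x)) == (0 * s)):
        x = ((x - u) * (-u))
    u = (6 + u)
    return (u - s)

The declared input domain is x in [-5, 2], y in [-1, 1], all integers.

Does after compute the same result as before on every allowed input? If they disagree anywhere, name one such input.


The rewrite breaks on x=-5, y=-1, where the results are 32 and 18.
before: s := 7 | u := 19 | (((abs(6) - (x - 9)) > abs(-6)) and ((u + s) <= (u - y))): false | (max((-4 - y), min(s, x)) == (0 * s)): false | u := 25 | result 32
after: s := 7 | u := 19 | (not ((not ((abs(6) - (x + (-9))) > abs(-6))) or (not ((u + s) <= (u - y))))): false | (max((-4 - y), min(s, x)) == (0 * s)): false | u := 25 | result 18
verdict: not equivalent; witness: x=-5, y=-1


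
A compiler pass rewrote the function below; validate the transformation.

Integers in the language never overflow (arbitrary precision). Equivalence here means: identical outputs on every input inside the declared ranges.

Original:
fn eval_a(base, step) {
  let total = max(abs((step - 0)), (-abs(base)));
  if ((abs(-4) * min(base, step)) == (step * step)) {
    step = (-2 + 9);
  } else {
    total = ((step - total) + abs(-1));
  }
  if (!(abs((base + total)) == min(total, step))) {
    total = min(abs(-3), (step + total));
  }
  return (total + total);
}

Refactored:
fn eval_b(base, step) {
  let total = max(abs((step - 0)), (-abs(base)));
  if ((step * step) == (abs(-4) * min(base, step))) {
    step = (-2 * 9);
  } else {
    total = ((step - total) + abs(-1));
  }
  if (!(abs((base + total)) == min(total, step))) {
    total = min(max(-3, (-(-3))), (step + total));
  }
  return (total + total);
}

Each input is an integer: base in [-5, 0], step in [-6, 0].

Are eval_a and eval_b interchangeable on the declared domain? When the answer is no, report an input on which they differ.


These are not equivalent — on base=0, step=0 the outputs split (0 vs -36).
eval_a: total becomes 0; next ((abs(-4) * min(base, step)) == (step * step)) evaluates to true; next step becomes 7; next (!(abs((base + total)) == min(total, step))) evaluates to false; next final value 0
eval_b: total becomes 0; next ((step * step) == (abs(-4) * min(base, step))) evaluates to true; next step becomes -18; next (!(abs((base + total)) == min(total, step))) evaluates to true; next total becomes -18; next final value -36
verdict: not equivalent; witness: base=0, step=0


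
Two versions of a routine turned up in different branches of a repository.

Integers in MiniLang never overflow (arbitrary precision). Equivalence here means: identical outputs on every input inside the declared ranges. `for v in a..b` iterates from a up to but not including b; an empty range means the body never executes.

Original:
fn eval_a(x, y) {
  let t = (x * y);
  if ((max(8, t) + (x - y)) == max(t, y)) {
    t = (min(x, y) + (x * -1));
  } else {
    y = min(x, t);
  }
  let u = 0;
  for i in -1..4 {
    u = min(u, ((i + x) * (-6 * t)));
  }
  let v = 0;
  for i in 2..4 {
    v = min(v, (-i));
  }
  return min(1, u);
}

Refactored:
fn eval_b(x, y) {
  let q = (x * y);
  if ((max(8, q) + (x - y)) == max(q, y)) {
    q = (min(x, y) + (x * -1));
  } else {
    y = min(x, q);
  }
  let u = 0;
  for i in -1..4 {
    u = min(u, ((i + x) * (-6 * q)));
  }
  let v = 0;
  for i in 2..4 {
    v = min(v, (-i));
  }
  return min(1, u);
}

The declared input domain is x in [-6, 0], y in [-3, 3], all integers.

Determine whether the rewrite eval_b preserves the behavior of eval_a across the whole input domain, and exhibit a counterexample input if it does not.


Equivalent — the differences include local variable names differ, yet no declared input distinguishes the two.
Tracing x=-2, y=1: eval_a: t = -2; ((max(8, t) + (x - y)) == max(t, y)) -> false; y = -2; u = 0; [i=-1]; u = -36; [i=0]; u = -36; [i=1]; u = -36; [i=2]; u = -36; [i=3]; u = -36; v = 0; [i=2]; v = -2; [i=3]; v = -3; return -36 | eval_b: q = -2; ((max(8, q) + (x - y)) == max(q, y)) -> false; y = -2; u = 0; [i=-1]; u = -36; [i=0]; u = -36; [i=1]; u = -36; [i=2]; u = -36; [i=3]; u = -36; v = 0; [i=2]; v = -2; [i=3]; v = -3; return -36 — matching result -36.
Checked all 49 inputs in the declared domain: the outputs agree on every one.
verdict: equivalent


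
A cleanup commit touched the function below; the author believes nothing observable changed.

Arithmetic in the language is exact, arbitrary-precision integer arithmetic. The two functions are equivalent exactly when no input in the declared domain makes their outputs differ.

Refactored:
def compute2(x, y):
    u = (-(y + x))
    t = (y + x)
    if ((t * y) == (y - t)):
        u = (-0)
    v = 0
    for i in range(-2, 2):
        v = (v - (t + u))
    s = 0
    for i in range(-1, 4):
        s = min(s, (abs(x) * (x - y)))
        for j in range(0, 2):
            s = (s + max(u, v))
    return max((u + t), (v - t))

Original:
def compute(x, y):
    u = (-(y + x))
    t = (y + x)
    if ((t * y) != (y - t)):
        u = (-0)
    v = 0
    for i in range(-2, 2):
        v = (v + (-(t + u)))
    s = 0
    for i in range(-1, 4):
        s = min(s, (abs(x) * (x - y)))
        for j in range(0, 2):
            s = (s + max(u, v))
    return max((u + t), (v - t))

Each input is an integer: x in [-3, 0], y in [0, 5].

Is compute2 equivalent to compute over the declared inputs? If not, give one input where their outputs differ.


Take x=-3, y=0.
compute: u = 3; t = -3; ((t * y) != (y - t)) -> true; u = 0; v = 0; [i=-2]; v = 3; [i=-1]; v = 6; [i=0]; v = 9; [i=1]; v = 12; s = 0; [i=-1]; s = -9; [j=0]; s = 3; [j=1]; s = 15; [i=0]; s = -9; [j=0]; s = 3; [j=1]; s = 15; [i=1]; s = -9; [j=0]; s = 3; [j=1]; s = 15; [i=2]; s = -9; [j=0]; s = 3; [j=1]; s = 15; [i=3]; s = -9; [j=0]; s = 3; [j=1]; s = 15; return 15
compute2: u = 3; t = -3; ((t * y) == (y - t)) -> false; v = 0; [i=-2]; v = 0; [i=-1]; v = 0; [i=0]; v = 0; [i=1]; v = 0; s = 0; [i=-1]; s = -9; [j=0]; s = -6; [j=1]; s = -3; [i=0]; s = -9; [j=0]; s = -6; [j=1]; s = -3; [i=1]; s = -9; [j=0]; s = -6; [j=1]; s = -3; [i=2]; s = -9; [j=0]; s = -6; [j=1]; s = -3; [i=3]; s = -9; [j=0]; s = -6; [j=1]; s = -3; return 3
15 vs 3 — the two versions disagree here.
verdict: not equivalent; witness: x=-3, y=0


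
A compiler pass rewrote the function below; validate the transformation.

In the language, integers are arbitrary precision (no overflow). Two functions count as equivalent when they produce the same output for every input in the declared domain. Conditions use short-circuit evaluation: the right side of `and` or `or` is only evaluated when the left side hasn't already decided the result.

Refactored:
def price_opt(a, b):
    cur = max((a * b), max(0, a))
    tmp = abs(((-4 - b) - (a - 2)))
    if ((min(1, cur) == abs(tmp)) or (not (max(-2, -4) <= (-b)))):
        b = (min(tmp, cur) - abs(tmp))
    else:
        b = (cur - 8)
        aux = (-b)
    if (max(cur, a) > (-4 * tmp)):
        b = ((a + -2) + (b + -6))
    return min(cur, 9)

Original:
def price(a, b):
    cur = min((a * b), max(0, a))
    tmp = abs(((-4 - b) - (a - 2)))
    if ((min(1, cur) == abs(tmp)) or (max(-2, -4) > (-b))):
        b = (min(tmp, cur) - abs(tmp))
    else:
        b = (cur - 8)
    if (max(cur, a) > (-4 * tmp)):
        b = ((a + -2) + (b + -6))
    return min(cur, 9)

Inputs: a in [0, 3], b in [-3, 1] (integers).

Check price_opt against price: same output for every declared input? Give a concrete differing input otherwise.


There is a counterexample at a=1, b=-3: -3 on one side, 1 on the other.
price: cur := -3 | tmp := 0 | ((min(1, cur) == abs(tmp)) or (max(-2, -4) > (-b))): false | b := -11 | (max(cur, a) > (-4 * tmp)): true | b := -18 | result -3
price_opt: cur := 1 | tmp := 0 | ((min(1, cur) == abs(tmp)) or (not (max(-2, -4) <= (-b)))): false | b := -7 | aux := 7 | (max(cur, a) > (-4 * tmp)): true | b := -14 | result 1
verdict: not equivalent; witness: a=1, b=-3


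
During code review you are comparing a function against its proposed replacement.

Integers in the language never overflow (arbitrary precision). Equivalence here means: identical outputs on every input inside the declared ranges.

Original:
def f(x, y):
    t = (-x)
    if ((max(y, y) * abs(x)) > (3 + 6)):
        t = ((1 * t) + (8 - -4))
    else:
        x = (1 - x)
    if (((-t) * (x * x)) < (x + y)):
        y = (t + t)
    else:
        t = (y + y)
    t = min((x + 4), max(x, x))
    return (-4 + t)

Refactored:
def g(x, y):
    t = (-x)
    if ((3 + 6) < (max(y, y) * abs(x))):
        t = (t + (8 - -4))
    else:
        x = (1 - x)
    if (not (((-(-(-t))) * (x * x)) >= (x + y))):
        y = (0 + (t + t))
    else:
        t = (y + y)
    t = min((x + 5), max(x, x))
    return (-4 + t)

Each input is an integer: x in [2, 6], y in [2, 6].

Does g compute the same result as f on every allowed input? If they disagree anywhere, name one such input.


Equivalent. Although `4` became `5`, no input in the stated domain can expose it.
Every one of the 25 inputs gives matching results.
Tracing x=3, y=6: f: t=-3, then ((max(y, y) * abs(x)) > (3 + 6)) is true, then t=9, then (((-t) * (x * x)) < (x + y)) is true, then y=18, then t=3, then returns -1 | g: t=-3, then ((3 + 6) < (max(y, y) * abs(x))) is true, then t=9, then (not (((-(-(-t))) * (x * x)) >= (x + y))) is true, then y=18, then t=3, then returns -1 — matching result -1.
verdict: equivalent


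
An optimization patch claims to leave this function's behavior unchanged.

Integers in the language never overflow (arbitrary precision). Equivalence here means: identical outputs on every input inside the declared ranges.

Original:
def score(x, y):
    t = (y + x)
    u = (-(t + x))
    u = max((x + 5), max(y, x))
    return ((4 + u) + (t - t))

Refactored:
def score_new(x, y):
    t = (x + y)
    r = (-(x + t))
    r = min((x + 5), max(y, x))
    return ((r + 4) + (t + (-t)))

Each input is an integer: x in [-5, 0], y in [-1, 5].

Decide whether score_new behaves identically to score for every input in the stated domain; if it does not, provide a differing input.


Take x=-5, y=-1.
score: t = -6; u = 11; u = 0; return 4
score_new: t = -6; r = 11; r = -1; return 3
4 != 3, so the rewrite changes behavior.
verdict: not equivalent; witness: x=-5, y=-1


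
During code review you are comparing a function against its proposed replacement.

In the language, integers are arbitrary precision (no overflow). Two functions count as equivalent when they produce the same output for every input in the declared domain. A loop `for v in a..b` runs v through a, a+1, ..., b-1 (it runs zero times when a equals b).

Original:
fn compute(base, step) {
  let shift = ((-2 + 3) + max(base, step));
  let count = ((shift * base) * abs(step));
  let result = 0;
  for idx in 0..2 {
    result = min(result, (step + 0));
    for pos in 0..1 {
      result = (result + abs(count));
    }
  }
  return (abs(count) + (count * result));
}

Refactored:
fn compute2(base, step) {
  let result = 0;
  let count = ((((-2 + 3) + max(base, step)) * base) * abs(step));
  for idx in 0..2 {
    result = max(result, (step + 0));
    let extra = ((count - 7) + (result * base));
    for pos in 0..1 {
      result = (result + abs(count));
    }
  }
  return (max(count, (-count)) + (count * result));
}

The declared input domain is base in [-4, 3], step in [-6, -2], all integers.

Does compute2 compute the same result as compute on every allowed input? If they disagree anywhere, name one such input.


Run the pair on base=-4, step=-6.
compute: shift := -3 | count := 72 | result := 0 | iter idx=0: | result := -6 | iter pos=0: | result := 66 | iter idx=1: | result := -6 | iter pos=0: | result := 66 | result 4824
compute2: result := 0 | count := 72 | iter idx=0: | result := 0 | extra := 65 | iter pos=0: | result := 72 | iter idx=1: | result := 72 | extra := -223 | iter pos=0: | result := 144 | result 10440
4824 against 10440: the behavior changed.
verdict: not equivalent; witness: base=-4, step=-6


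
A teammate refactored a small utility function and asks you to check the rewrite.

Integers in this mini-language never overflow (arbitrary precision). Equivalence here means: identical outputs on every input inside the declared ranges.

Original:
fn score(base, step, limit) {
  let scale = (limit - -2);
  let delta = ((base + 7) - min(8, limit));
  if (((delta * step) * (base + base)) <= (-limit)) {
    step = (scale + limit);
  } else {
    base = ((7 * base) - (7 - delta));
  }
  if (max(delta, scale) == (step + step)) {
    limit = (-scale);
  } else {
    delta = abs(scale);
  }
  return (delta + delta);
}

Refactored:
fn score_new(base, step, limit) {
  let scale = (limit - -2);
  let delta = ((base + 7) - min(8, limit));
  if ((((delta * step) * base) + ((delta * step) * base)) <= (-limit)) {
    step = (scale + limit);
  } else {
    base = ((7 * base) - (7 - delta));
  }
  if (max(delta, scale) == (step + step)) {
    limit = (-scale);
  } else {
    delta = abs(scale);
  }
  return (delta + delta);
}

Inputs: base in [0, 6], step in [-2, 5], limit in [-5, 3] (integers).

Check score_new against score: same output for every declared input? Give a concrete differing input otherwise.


Although arithmetic usage differs, 504/504 inputs agree.
verdict: equivalent


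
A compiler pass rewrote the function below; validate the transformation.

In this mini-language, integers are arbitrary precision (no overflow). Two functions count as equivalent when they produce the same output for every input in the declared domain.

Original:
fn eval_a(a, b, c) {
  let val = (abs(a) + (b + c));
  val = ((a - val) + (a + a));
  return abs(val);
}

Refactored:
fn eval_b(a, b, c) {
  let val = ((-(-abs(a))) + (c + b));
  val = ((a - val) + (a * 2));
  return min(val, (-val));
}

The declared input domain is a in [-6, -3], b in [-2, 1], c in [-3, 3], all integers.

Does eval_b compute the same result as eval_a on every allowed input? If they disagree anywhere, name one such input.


On input a=-6, b=-2, c=-3, eval_a returns 19 while eval_b returns -19.
verdict: not equivalent; witness: a=-6, b=-2, c=-3


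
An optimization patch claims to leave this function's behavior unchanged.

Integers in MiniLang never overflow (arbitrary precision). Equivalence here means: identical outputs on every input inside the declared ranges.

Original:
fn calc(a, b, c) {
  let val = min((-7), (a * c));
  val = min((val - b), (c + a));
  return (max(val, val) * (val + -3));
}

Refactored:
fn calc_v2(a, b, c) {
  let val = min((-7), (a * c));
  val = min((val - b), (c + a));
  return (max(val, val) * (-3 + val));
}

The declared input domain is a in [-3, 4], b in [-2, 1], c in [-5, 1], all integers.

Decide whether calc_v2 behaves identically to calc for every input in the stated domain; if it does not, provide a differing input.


Behavior is preserved: although same computation, different form, the outputs never diverge.
As a probe, take a=-1, b=-1, c=-1: calc runs val := -7 | val := -6 | result 54; calc_v2 runs val := -7 | val := -6 | result 54; both end at 54.
Checked all 224 inputs in the declared domain: the outputs agree on every one.
verdict: equivalent


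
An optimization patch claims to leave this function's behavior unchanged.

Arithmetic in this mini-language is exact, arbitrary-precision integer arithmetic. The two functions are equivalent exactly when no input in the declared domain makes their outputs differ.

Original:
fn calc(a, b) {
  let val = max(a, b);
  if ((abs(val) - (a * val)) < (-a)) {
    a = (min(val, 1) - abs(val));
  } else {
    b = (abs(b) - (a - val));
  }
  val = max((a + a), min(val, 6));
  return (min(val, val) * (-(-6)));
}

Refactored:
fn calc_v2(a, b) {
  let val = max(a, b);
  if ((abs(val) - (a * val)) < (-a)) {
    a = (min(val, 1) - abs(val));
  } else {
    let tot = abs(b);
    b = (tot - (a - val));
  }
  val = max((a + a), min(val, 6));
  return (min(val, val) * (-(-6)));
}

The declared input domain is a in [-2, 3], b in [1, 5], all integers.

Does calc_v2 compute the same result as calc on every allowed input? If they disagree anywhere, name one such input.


Behavior is preserved: although local variable names differ; statement counts differ, the outputs never diverge.
One worked example (a=1, b=3) — calc: val = 3; ((abs(val) - (a * val)) < (-a)) -> false; b = 5; val = 3; return 18; calc_v2: val = 3; ((abs(val) - (a * val)) < (-a)) -> false; tot = 3; b = 5; val = 3; return 18; agreement on 18.
An exhaustive pass over the 30 declared inputs shows identical outputs.
verdict: equivalent


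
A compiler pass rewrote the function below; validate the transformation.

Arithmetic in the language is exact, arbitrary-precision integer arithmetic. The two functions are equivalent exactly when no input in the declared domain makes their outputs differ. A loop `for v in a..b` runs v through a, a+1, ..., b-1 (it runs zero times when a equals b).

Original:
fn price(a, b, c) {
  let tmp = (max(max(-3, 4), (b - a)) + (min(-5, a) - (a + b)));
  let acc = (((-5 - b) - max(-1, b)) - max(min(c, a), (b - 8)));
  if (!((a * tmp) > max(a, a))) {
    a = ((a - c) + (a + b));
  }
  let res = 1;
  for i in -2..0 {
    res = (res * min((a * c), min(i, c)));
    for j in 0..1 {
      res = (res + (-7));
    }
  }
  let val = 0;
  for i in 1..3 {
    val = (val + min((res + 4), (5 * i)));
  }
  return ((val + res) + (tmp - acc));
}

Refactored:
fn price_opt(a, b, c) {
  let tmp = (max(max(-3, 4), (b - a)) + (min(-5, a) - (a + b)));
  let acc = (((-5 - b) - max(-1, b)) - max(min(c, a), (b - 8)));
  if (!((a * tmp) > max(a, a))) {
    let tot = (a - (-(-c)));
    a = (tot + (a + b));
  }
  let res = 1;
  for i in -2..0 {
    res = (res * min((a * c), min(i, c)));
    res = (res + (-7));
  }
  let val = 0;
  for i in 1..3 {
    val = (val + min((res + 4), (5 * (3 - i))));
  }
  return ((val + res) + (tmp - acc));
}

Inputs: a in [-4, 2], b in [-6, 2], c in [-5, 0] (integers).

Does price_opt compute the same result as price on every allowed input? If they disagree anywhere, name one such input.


This is a faithful refactor — constant usage differs; arithmetic usage differs; loop structure differs; local variable names differ, but the computed results match everywhere.
As a probe, take a=-3, b=2, c=-4: price runs tmp becomes 1; next acc becomes -5; next (!((a * tmp) > max(a, a))) evaluates to true; next a becomes 0; next res becomes 1; next at i=-2:; next res becomes -4; next at j=0:; next res becomes -11; next at i=-1:; next res becomes 44; next at j=0:; next res becomes 37; next val becomes 0; next at i=1:; next val becomes 5; next at i=2:; next val becomes 15; next final value 58; price_opt runs tmp becomes 1; next acc becomes -5; next (!((a * tmp) > max(a, a))) evaluates to true; next tot becomes 1; next a becomes 0; next res becomes 1; next at i=-2:; next res becomes -4; next res becomes -11; next at i=-1:; next res becomes 44; next res becomes 37; next val becomes 0; next at i=1:; next val becomes 10; next at i=2:; next val becomes 15; next final value 58; both end at 58.
Across all 378 domain points the two functions coincide.
verdict: equivalent


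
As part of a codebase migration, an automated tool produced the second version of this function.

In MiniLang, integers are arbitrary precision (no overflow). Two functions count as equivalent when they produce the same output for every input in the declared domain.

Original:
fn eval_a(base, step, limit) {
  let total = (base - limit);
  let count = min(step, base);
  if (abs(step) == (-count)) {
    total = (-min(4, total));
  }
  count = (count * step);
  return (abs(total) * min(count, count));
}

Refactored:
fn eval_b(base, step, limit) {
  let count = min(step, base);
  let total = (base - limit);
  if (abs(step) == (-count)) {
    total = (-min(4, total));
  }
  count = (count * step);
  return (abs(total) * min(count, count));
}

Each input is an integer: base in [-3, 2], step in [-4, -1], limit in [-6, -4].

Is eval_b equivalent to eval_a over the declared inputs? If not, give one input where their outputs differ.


This is a faithful refactor — same computation, different form, but the computed results match everywhere.
Spot check at base=0, step=-4, limit=-6 — eval_a: total = 6; count = -4; (abs(step) == (-count)) -> true; total = -4; count = 16; return 64. eval_b: count = -4; total = 6; (abs(step) == (-count)) -> true; total = -4; count = 16; return 64. Both give 64.
Sweeping the whole domain (72 inputs) finds no disagreement.
verdict: equivalent
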